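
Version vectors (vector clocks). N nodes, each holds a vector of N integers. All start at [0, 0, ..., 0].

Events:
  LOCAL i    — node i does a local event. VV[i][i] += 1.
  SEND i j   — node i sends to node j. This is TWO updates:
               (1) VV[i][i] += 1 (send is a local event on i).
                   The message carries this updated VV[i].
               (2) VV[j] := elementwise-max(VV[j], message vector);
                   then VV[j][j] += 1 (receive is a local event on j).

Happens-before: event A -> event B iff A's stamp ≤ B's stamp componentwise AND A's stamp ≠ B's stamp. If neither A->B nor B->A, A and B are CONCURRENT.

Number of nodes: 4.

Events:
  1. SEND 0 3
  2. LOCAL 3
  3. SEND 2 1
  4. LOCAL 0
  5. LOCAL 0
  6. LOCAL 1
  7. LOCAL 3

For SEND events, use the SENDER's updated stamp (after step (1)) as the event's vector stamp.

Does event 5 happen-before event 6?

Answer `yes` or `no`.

Answer: no

Derivation:
Initial: VV[0]=[0, 0, 0, 0]
Initial: VV[1]=[0, 0, 0, 0]
Initial: VV[2]=[0, 0, 0, 0]
Initial: VV[3]=[0, 0, 0, 0]
Event 1: SEND 0->3: VV[0][0]++ -> VV[0]=[1, 0, 0, 0], msg_vec=[1, 0, 0, 0]; VV[3]=max(VV[3],msg_vec) then VV[3][3]++ -> VV[3]=[1, 0, 0, 1]
Event 2: LOCAL 3: VV[3][3]++ -> VV[3]=[1, 0, 0, 2]
Event 3: SEND 2->1: VV[2][2]++ -> VV[2]=[0, 0, 1, 0], msg_vec=[0, 0, 1, 0]; VV[1]=max(VV[1],msg_vec) then VV[1][1]++ -> VV[1]=[0, 1, 1, 0]
Event 4: LOCAL 0: VV[0][0]++ -> VV[0]=[2, 0, 0, 0]
Event 5: LOCAL 0: VV[0][0]++ -> VV[0]=[3, 0, 0, 0]
Event 6: LOCAL 1: VV[1][1]++ -> VV[1]=[0, 2, 1, 0]
Event 7: LOCAL 3: VV[3][3]++ -> VV[3]=[1, 0, 0, 3]
Event 5 stamp: [3, 0, 0, 0]
Event 6 stamp: [0, 2, 1, 0]
[3, 0, 0, 0] <= [0, 2, 1, 0]? False. Equal? False. Happens-before: False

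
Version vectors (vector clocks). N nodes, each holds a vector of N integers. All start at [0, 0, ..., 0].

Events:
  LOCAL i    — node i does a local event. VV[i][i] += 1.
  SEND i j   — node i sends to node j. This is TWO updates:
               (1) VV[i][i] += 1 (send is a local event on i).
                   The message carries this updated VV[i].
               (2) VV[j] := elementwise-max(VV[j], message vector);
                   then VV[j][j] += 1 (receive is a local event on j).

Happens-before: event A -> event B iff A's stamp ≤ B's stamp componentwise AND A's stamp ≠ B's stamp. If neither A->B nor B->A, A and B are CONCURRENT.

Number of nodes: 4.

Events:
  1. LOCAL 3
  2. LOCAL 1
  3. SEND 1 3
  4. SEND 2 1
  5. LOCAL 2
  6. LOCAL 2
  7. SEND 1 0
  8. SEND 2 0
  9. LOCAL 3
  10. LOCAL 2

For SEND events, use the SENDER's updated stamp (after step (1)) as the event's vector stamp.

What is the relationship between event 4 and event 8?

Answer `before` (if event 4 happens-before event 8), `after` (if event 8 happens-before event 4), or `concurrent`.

Initial: VV[0]=[0, 0, 0, 0]
Initial: VV[1]=[0, 0, 0, 0]
Initial: VV[2]=[0, 0, 0, 0]
Initial: VV[3]=[0, 0, 0, 0]
Event 1: LOCAL 3: VV[3][3]++ -> VV[3]=[0, 0, 0, 1]
Event 2: LOCAL 1: VV[1][1]++ -> VV[1]=[0, 1, 0, 0]
Event 3: SEND 1->3: VV[1][1]++ -> VV[1]=[0, 2, 0, 0], msg_vec=[0, 2, 0, 0]; VV[3]=max(VV[3],msg_vec) then VV[3][3]++ -> VV[3]=[0, 2, 0, 2]
Event 4: SEND 2->1: VV[2][2]++ -> VV[2]=[0, 0, 1, 0], msg_vec=[0, 0, 1, 0]; VV[1]=max(VV[1],msg_vec) then VV[1][1]++ -> VV[1]=[0, 3, 1, 0]
Event 5: LOCAL 2: VV[2][2]++ -> VV[2]=[0, 0, 2, 0]
Event 6: LOCAL 2: VV[2][2]++ -> VV[2]=[0, 0, 3, 0]
Event 7: SEND 1->0: VV[1][1]++ -> VV[1]=[0, 4, 1, 0], msg_vec=[0, 4, 1, 0]; VV[0]=max(VV[0],msg_vec) then VV[0][0]++ -> VV[0]=[1, 4, 1, 0]
Event 8: SEND 2->0: VV[2][2]++ -> VV[2]=[0, 0, 4, 0], msg_vec=[0, 0, 4, 0]; VV[0]=max(VV[0],msg_vec) then VV[0][0]++ -> VV[0]=[2, 4, 4, 0]
Event 9: LOCAL 3: VV[3][3]++ -> VV[3]=[0, 2, 0, 3]
Event 10: LOCAL 2: VV[2][2]++ -> VV[2]=[0, 0, 5, 0]
Event 4 stamp: [0, 0, 1, 0]
Event 8 stamp: [0, 0, 4, 0]
[0, 0, 1, 0] <= [0, 0, 4, 0]? True
[0, 0, 4, 0] <= [0, 0, 1, 0]? False
Relation: before

Answer: before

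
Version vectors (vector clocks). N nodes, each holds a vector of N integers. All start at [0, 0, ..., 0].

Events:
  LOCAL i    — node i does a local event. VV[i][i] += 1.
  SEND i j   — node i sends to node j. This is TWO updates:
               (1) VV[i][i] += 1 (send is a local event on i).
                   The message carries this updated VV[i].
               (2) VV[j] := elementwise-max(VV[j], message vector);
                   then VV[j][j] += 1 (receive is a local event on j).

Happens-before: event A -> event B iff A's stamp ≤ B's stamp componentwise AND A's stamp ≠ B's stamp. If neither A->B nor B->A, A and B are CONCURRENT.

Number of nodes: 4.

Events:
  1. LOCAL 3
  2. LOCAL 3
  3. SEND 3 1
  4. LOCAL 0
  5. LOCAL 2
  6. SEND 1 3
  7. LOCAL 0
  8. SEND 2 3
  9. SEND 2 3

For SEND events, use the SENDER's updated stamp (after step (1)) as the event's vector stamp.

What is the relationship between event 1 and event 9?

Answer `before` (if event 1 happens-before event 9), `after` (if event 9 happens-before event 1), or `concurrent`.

Answer: concurrent

Derivation:
Initial: VV[0]=[0, 0, 0, 0]
Initial: VV[1]=[0, 0, 0, 0]
Initial: VV[2]=[0, 0, 0, 0]
Initial: VV[3]=[0, 0, 0, 0]
Event 1: LOCAL 3: VV[3][3]++ -> VV[3]=[0, 0, 0, 1]
Event 2: LOCAL 3: VV[3][3]++ -> VV[3]=[0, 0, 0, 2]
Event 3: SEND 3->1: VV[3][3]++ -> VV[3]=[0, 0, 0, 3], msg_vec=[0, 0, 0, 3]; VV[1]=max(VV[1],msg_vec) then VV[1][1]++ -> VV[1]=[0, 1, 0, 3]
Event 4: LOCAL 0: VV[0][0]++ -> VV[0]=[1, 0, 0, 0]
Event 5: LOCAL 2: VV[2][2]++ -> VV[2]=[0, 0, 1, 0]
Event 6: SEND 1->3: VV[1][1]++ -> VV[1]=[0, 2, 0, 3], msg_vec=[0, 2, 0, 3]; VV[3]=max(VV[3],msg_vec) then VV[3][3]++ -> VV[3]=[0, 2, 0, 4]
Event 7: LOCAL 0: VV[0][0]++ -> VV[0]=[2, 0, 0, 0]
Event 8: SEND 2->3: VV[2][2]++ -> VV[2]=[0, 0, 2, 0], msg_vec=[0, 0, 2, 0]; VV[3]=max(VV[3],msg_vec) then VV[3][3]++ -> VV[3]=[0, 2, 2, 5]
Event 9: SEND 2->3: VV[2][2]++ -> VV[2]=[0, 0, 3, 0], msg_vec=[0, 0, 3, 0]; VV[3]=max(VV[3],msg_vec) then VV[3][3]++ -> VV[3]=[0, 2, 3, 6]
Event 1 stamp: [0, 0, 0, 1]
Event 9 stamp: [0, 0, 3, 0]
[0, 0, 0, 1] <= [0, 0, 3, 0]? False
[0, 0, 3, 0] <= [0, 0, 0, 1]? False
Relation: concurrent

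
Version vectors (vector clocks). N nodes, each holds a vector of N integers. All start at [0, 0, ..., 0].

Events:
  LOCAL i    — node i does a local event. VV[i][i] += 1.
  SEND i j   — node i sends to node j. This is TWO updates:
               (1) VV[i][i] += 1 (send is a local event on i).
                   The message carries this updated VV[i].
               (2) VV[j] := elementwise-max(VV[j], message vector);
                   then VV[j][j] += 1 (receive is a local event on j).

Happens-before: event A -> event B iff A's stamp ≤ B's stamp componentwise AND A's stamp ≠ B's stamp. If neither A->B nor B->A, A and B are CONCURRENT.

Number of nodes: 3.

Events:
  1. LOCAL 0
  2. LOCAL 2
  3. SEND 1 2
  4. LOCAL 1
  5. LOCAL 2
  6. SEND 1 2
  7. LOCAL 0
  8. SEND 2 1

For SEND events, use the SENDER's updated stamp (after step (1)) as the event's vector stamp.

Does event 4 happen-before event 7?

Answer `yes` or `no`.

Initial: VV[0]=[0, 0, 0]
Initial: VV[1]=[0, 0, 0]
Initial: VV[2]=[0, 0, 0]
Event 1: LOCAL 0: VV[0][0]++ -> VV[0]=[1, 0, 0]
Event 2: LOCAL 2: VV[2][2]++ -> VV[2]=[0, 0, 1]
Event 3: SEND 1->2: VV[1][1]++ -> VV[1]=[0, 1, 0], msg_vec=[0, 1, 0]; VV[2]=max(VV[2],msg_vec) then VV[2][2]++ -> VV[2]=[0, 1, 2]
Event 4: LOCAL 1: VV[1][1]++ -> VV[1]=[0, 2, 0]
Event 5: LOCAL 2: VV[2][2]++ -> VV[2]=[0, 1, 3]
Event 6: SEND 1->2: VV[1][1]++ -> VV[1]=[0, 3, 0], msg_vec=[0, 3, 0]; VV[2]=max(VV[2],msg_vec) then VV[2][2]++ -> VV[2]=[0, 3, 4]
Event 7: LOCAL 0: VV[0][0]++ -> VV[0]=[2, 0, 0]
Event 8: SEND 2->1: VV[2][2]++ -> VV[2]=[0, 3, 5], msg_vec=[0, 3, 5]; VV[1]=max(VV[1],msg_vec) then VV[1][1]++ -> VV[1]=[0, 4, 5]
Event 4 stamp: [0, 2, 0]
Event 7 stamp: [2, 0, 0]
[0, 2, 0] <= [2, 0, 0]? False. Equal? False. Happens-before: False

Answer: no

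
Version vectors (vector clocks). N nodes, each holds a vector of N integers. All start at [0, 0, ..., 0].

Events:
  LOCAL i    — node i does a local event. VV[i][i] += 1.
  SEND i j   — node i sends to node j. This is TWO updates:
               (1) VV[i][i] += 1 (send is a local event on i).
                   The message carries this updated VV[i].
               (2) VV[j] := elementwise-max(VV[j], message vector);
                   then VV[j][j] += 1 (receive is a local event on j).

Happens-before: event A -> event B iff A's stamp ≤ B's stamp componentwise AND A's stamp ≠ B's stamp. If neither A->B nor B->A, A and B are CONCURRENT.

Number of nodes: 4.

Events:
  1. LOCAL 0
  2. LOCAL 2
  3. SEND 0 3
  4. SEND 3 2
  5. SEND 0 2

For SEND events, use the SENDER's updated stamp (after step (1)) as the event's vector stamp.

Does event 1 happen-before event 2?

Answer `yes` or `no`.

Initial: VV[0]=[0, 0, 0, 0]
Initial: VV[1]=[0, 0, 0, 0]
Initial: VV[2]=[0, 0, 0, 0]
Initial: VV[3]=[0, 0, 0, 0]
Event 1: LOCAL 0: VV[0][0]++ -> VV[0]=[1, 0, 0, 0]
Event 2: LOCAL 2: VV[2][2]++ -> VV[2]=[0, 0, 1, 0]
Event 3: SEND 0->3: VV[0][0]++ -> VV[0]=[2, 0, 0, 0], msg_vec=[2, 0, 0, 0]; VV[3]=max(VV[3],msg_vec) then VV[3][3]++ -> VV[3]=[2, 0, 0, 1]
Event 4: SEND 3->2: VV[3][3]++ -> VV[3]=[2, 0, 0, 2], msg_vec=[2, 0, 0, 2]; VV[2]=max(VV[2],msg_vec) then VV[2][2]++ -> VV[2]=[2, 0, 2, 2]
Event 5: SEND 0->2: VV[0][0]++ -> VV[0]=[3, 0, 0, 0], msg_vec=[3, 0, 0, 0]; VV[2]=max(VV[2],msg_vec) then VV[2][2]++ -> VV[2]=[3, 0, 3, 2]
Event 1 stamp: [1, 0, 0, 0]
Event 2 stamp: [0, 0, 1, 0]
[1, 0, 0, 0] <= [0, 0, 1, 0]? False. Equal? False. Happens-before: False

Answer: no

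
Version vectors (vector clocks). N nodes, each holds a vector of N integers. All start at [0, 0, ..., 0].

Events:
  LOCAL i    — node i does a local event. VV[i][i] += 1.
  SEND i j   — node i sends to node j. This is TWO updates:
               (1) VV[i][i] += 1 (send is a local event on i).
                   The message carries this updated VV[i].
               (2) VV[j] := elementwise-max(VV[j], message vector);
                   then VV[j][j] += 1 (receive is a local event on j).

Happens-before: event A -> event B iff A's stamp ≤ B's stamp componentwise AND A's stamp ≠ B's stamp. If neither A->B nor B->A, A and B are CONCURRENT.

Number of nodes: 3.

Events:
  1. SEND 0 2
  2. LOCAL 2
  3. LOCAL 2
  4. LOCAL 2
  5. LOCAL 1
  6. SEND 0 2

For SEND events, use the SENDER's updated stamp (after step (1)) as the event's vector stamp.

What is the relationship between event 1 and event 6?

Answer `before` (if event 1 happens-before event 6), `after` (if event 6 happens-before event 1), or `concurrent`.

Answer: before

Derivation:
Initial: VV[0]=[0, 0, 0]
Initial: VV[1]=[0, 0, 0]
Initial: VV[2]=[0, 0, 0]
Event 1: SEND 0->2: VV[0][0]++ -> VV[0]=[1, 0, 0], msg_vec=[1, 0, 0]; VV[2]=max(VV[2],msg_vec) then VV[2][2]++ -> VV[2]=[1, 0, 1]
Event 2: LOCAL 2: VV[2][2]++ -> VV[2]=[1, 0, 2]
Event 3: LOCAL 2: VV[2][2]++ -> VV[2]=[1, 0, 3]
Event 4: LOCAL 2: VV[2][2]++ -> VV[2]=[1, 0, 4]
Event 5: LOCAL 1: VV[1][1]++ -> VV[1]=[0, 1, 0]
Event 6: SEND 0->2: VV[0][0]++ -> VV[0]=[2, 0, 0], msg_vec=[2, 0, 0]; VV[2]=max(VV[2],msg_vec) then VV[2][2]++ -> VV[2]=[2, 0, 5]
Event 1 stamp: [1, 0, 0]
Event 6 stamp: [2, 0, 0]
[1, 0, 0] <= [2, 0, 0]? True
[2, 0, 0] <= [1, 0, 0]? False
Relation: before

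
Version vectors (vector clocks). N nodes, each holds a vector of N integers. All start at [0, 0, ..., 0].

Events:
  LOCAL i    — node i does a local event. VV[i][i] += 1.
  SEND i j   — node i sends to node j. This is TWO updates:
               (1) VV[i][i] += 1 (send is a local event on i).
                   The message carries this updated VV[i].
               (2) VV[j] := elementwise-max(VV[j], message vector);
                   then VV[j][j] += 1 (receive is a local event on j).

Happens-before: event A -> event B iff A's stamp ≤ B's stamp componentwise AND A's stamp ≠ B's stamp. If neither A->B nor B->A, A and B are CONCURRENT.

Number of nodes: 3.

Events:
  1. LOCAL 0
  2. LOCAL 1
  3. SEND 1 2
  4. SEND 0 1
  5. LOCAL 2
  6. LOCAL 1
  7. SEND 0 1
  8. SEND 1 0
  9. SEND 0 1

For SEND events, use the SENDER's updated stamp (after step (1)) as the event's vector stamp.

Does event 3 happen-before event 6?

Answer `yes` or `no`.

Initial: VV[0]=[0, 0, 0]
Initial: VV[1]=[0, 0, 0]
Initial: VV[2]=[0, 0, 0]
Event 1: LOCAL 0: VV[0][0]++ -> VV[0]=[1, 0, 0]
Event 2: LOCAL 1: VV[1][1]++ -> VV[1]=[0, 1, 0]
Event 3: SEND 1->2: VV[1][1]++ -> VV[1]=[0, 2, 0], msg_vec=[0, 2, 0]; VV[2]=max(VV[2],msg_vec) then VV[2][2]++ -> VV[2]=[0, 2, 1]
Event 4: SEND 0->1: VV[0][0]++ -> VV[0]=[2, 0, 0], msg_vec=[2, 0, 0]; VV[1]=max(VV[1],msg_vec) then VV[1][1]++ -> VV[1]=[2, 3, 0]
Event 5: LOCAL 2: VV[2][2]++ -> VV[2]=[0, 2, 2]
Event 6: LOCAL 1: VV[1][1]++ -> VV[1]=[2, 4, 0]
Event 7: SEND 0->1: VV[0][0]++ -> VV[0]=[3, 0, 0], msg_vec=[3, 0, 0]; VV[1]=max(VV[1],msg_vec) then VV[1][1]++ -> VV[1]=[3, 5, 0]
Event 8: SEND 1->0: VV[1][1]++ -> VV[1]=[3, 6, 0], msg_vec=[3, 6, 0]; VV[0]=max(VV[0],msg_vec) then VV[0][0]++ -> VV[0]=[4, 6, 0]
Event 9: SEND 0->1: VV[0][0]++ -> VV[0]=[5, 6, 0], msg_vec=[5, 6, 0]; VV[1]=max(VV[1],msg_vec) then VV[1][1]++ -> VV[1]=[5, 7, 0]
Event 3 stamp: [0, 2, 0]
Event 6 stamp: [2, 4, 0]
[0, 2, 0] <= [2, 4, 0]? True. Equal? False. Happens-before: True

Answer: yes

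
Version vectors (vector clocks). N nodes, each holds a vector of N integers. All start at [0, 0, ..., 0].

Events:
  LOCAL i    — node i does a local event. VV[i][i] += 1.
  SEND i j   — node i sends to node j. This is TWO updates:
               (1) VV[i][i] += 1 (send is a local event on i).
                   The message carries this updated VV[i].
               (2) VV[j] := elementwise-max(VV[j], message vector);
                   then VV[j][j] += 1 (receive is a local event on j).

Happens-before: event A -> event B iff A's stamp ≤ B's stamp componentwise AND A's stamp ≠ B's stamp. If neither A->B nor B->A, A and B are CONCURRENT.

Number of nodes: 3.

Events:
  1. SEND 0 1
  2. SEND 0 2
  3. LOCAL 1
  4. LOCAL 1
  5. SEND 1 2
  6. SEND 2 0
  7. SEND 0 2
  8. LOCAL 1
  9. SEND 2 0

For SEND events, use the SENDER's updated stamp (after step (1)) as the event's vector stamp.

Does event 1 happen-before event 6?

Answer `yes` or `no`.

Initial: VV[0]=[0, 0, 0]
Initial: VV[1]=[0, 0, 0]
Initial: VV[2]=[0, 0, 0]
Event 1: SEND 0->1: VV[0][0]++ -> VV[0]=[1, 0, 0], msg_vec=[1, 0, 0]; VV[1]=max(VV[1],msg_vec) then VV[1][1]++ -> VV[1]=[1, 1, 0]
Event 2: SEND 0->2: VV[0][0]++ -> VV[0]=[2, 0, 0], msg_vec=[2, 0, 0]; VV[2]=max(VV[2],msg_vec) then VV[2][2]++ -> VV[2]=[2, 0, 1]
Event 3: LOCAL 1: VV[1][1]++ -> VV[1]=[1, 2, 0]
Event 4: LOCAL 1: VV[1][1]++ -> VV[1]=[1, 3, 0]
Event 5: SEND 1->2: VV[1][1]++ -> VV[1]=[1, 4, 0], msg_vec=[1, 4, 0]; VV[2]=max(VV[2],msg_vec) then VV[2][2]++ -> VV[2]=[2, 4, 2]
Event 6: SEND 2->0: VV[2][2]++ -> VV[2]=[2, 4, 3], msg_vec=[2, 4, 3]; VV[0]=max(VV[0],msg_vec) then VV[0][0]++ -> VV[0]=[3, 4, 3]
Event 7: SEND 0->2: VV[0][0]++ -> VV[0]=[4, 4, 3], msg_vec=[4, 4, 3]; VV[2]=max(VV[2],msg_vec) then VV[2][2]++ -> VV[2]=[4, 4, 4]
Event 8: LOCAL 1: VV[1][1]++ -> VV[1]=[1, 5, 0]
Event 9: SEND 2->0: VV[2][2]++ -> VV[2]=[4, 4, 5], msg_vec=[4, 4, 5]; VV[0]=max(VV[0],msg_vec) then VV[0][0]++ -> VV[0]=[5, 4, 5]
Event 1 stamp: [1, 0, 0]
Event 6 stamp: [2, 4, 3]
[1, 0, 0] <= [2, 4, 3]? True. Equal? False. Happens-before: True

Answer: yes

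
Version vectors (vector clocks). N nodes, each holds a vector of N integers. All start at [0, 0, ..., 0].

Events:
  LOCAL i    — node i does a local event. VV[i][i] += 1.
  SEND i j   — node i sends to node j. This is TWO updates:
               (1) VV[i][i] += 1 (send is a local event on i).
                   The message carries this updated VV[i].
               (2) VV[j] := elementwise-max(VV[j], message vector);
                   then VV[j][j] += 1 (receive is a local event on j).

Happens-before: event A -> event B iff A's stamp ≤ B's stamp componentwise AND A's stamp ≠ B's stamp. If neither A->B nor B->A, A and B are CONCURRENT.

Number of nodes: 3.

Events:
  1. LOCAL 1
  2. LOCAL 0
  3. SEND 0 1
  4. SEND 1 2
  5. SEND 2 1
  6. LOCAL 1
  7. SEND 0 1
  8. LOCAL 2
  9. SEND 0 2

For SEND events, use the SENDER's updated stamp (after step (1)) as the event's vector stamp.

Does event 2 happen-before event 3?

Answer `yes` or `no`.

Initial: VV[0]=[0, 0, 0]
Initial: VV[1]=[0, 0, 0]
Initial: VV[2]=[0, 0, 0]
Event 1: LOCAL 1: VV[1][1]++ -> VV[1]=[0, 1, 0]
Event 2: LOCAL 0: VV[0][0]++ -> VV[0]=[1, 0, 0]
Event 3: SEND 0->1: VV[0][0]++ -> VV[0]=[2, 0, 0], msg_vec=[2, 0, 0]; VV[1]=max(VV[1],msg_vec) then VV[1][1]++ -> VV[1]=[2, 2, 0]
Event 4: SEND 1->2: VV[1][1]++ -> VV[1]=[2, 3, 0], msg_vec=[2, 3, 0]; VV[2]=max(VV[2],msg_vec) then VV[2][2]++ -> VV[2]=[2, 3, 1]
Event 5: SEND 2->1: VV[2][2]++ -> VV[2]=[2, 3, 2], msg_vec=[2, 3, 2]; VV[1]=max(VV[1],msg_vec) then VV[1][1]++ -> VV[1]=[2, 4, 2]
Event 6: LOCAL 1: VV[1][1]++ -> VV[1]=[2, 5, 2]
Event 7: SEND 0->1: VV[0][0]++ -> VV[0]=[3, 0, 0], msg_vec=[3, 0, 0]; VV[1]=max(VV[1],msg_vec) then VV[1][1]++ -> VV[1]=[3, 6, 2]
Event 8: LOCAL 2: VV[2][2]++ -> VV[2]=[2, 3, 3]
Event 9: SEND 0->2: VV[0][0]++ -> VV[0]=[4, 0, 0], msg_vec=[4, 0, 0]; VV[2]=max(VV[2],msg_vec) then VV[2][2]++ -> VV[2]=[4, 3, 4]
Event 2 stamp: [1, 0, 0]
Event 3 stamp: [2, 0, 0]
[1, 0, 0] <= [2, 0, 0]? True. Equal? False. Happens-before: True

Answer: yes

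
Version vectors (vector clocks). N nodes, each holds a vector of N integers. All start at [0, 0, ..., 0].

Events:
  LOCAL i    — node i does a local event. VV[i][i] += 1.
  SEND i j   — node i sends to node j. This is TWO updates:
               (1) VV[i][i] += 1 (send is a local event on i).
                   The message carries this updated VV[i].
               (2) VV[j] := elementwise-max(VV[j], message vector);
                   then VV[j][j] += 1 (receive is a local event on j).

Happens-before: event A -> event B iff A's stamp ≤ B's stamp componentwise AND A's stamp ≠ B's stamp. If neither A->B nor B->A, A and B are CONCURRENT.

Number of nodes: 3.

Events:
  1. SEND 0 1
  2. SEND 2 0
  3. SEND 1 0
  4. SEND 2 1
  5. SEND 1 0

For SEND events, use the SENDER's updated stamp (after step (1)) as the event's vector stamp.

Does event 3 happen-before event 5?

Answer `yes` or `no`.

Answer: yes

Derivation:
Initial: VV[0]=[0, 0, 0]
Initial: VV[1]=[0, 0, 0]
Initial: VV[2]=[0, 0, 0]
Event 1: SEND 0->1: VV[0][0]++ -> VV[0]=[1, 0, 0], msg_vec=[1, 0, 0]; VV[1]=max(VV[1],msg_vec) then VV[1][1]++ -> VV[1]=[1, 1, 0]
Event 2: SEND 2->0: VV[2][2]++ -> VV[2]=[0, 0, 1], msg_vec=[0, 0, 1]; VV[0]=max(VV[0],msg_vec) then VV[0][0]++ -> VV[0]=[2, 0, 1]
Event 3: SEND 1->0: VV[1][1]++ -> VV[1]=[1, 2, 0], msg_vec=[1, 2, 0]; VV[0]=max(VV[0],msg_vec) then VV[0][0]++ -> VV[0]=[3, 2, 1]
Event 4: SEND 2->1: VV[2][2]++ -> VV[2]=[0, 0, 2], msg_vec=[0, 0, 2]; VV[1]=max(VV[1],msg_vec) then VV[1][1]++ -> VV[1]=[1, 3, 2]
Event 5: SEND 1->0: VV[1][1]++ -> VV[1]=[1, 4, 2], msg_vec=[1, 4, 2]; VV[0]=max(VV[0],msg_vec) then VV[0][0]++ -> VV[0]=[4, 4, 2]
Event 3 stamp: [1, 2, 0]
Event 5 stamp: [1, 4, 2]
[1, 2, 0] <= [1, 4, 2]? True. Equal? False. Happens-before: True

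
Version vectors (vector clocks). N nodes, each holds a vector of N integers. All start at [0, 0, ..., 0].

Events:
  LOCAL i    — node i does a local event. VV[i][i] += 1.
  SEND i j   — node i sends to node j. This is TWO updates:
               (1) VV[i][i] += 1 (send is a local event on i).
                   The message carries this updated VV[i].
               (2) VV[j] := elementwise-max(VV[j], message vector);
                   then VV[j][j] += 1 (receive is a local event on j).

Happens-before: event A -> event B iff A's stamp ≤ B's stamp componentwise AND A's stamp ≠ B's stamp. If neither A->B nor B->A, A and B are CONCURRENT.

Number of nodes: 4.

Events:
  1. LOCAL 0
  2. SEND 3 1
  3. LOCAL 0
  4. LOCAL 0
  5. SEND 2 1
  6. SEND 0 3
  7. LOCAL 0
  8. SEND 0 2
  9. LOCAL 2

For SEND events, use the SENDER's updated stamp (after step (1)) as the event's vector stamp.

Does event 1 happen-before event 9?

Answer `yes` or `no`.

Initial: VV[0]=[0, 0, 0, 0]
Initial: VV[1]=[0, 0, 0, 0]
Initial: VV[2]=[0, 0, 0, 0]
Initial: VV[3]=[0, 0, 0, 0]
Event 1: LOCAL 0: VV[0][0]++ -> VV[0]=[1, 0, 0, 0]
Event 2: SEND 3->1: VV[3][3]++ -> VV[3]=[0, 0, 0, 1], msg_vec=[0, 0, 0, 1]; VV[1]=max(VV[1],msg_vec) then VV[1][1]++ -> VV[1]=[0, 1, 0, 1]
Event 3: LOCAL 0: VV[0][0]++ -> VV[0]=[2, 0, 0, 0]
Event 4: LOCAL 0: VV[0][0]++ -> VV[0]=[3, 0, 0, 0]
Event 5: SEND 2->1: VV[2][2]++ -> VV[2]=[0, 0, 1, 0], msg_vec=[0, 0, 1, 0]; VV[1]=max(VV[1],msg_vec) then VV[1][1]++ -> VV[1]=[0, 2, 1, 1]
Event 6: SEND 0->3: VV[0][0]++ -> VV[0]=[4, 0, 0, 0], msg_vec=[4, 0, 0, 0]; VV[3]=max(VV[3],msg_vec) then VV[3][3]++ -> VV[3]=[4, 0, 0, 2]
Event 7: LOCAL 0: VV[0][0]++ -> VV[0]=[5, 0, 0, 0]
Event 8: SEND 0->2: VV[0][0]++ -> VV[0]=[6, 0, 0, 0], msg_vec=[6, 0, 0, 0]; VV[2]=max(VV[2],msg_vec) then VV[2][2]++ -> VV[2]=[6, 0, 2, 0]
Event 9: LOCAL 2: VV[2][2]++ -> VV[2]=[6, 0, 3, 0]
Event 1 stamp: [1, 0, 0, 0]
Event 9 stamp: [6, 0, 3, 0]
[1, 0, 0, 0] <= [6, 0, 3, 0]? True. Equal? False. Happens-before: True

Answer: yes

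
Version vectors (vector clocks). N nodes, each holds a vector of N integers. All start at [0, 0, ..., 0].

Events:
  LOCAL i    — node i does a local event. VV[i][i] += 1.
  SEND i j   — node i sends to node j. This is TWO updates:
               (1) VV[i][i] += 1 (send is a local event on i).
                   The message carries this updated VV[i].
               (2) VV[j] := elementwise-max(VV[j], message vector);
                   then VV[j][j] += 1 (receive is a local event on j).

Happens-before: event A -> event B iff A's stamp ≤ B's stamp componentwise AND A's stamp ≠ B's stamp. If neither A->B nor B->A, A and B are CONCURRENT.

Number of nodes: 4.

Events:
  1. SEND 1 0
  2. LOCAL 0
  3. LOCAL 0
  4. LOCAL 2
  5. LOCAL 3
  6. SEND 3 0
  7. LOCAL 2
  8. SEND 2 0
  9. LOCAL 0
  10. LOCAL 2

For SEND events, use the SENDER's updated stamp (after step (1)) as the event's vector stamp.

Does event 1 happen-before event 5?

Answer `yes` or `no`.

Initial: VV[0]=[0, 0, 0, 0]
Initial: VV[1]=[0, 0, 0, 0]
Initial: VV[2]=[0, 0, 0, 0]
Initial: VV[3]=[0, 0, 0, 0]
Event 1: SEND 1->0: VV[1][1]++ -> VV[1]=[0, 1, 0, 0], msg_vec=[0, 1, 0, 0]; VV[0]=max(VV[0],msg_vec) then VV[0][0]++ -> VV[0]=[1, 1, 0, 0]
Event 2: LOCAL 0: VV[0][0]++ -> VV[0]=[2, 1, 0, 0]
Event 3: LOCAL 0: VV[0][0]++ -> VV[0]=[3, 1, 0, 0]
Event 4: LOCAL 2: VV[2][2]++ -> VV[2]=[0, 0, 1, 0]
Event 5: LOCAL 3: VV[3][3]++ -> VV[3]=[0, 0, 0, 1]
Event 6: SEND 3->0: VV[3][3]++ -> VV[3]=[0, 0, 0, 2], msg_vec=[0, 0, 0, 2]; VV[0]=max(VV[0],msg_vec) then VV[0][0]++ -> VV[0]=[4, 1, 0, 2]
Event 7: LOCAL 2: VV[2][2]++ -> VV[2]=[0, 0, 2, 0]
Event 8: SEND 2->0: VV[2][2]++ -> VV[2]=[0, 0, 3, 0], msg_vec=[0, 0, 3, 0]; VV[0]=max(VV[0],msg_vec) then VV[0][0]++ -> VV[0]=[5, 1, 3, 2]
Event 9: LOCAL 0: VV[0][0]++ -> VV[0]=[6, 1, 3, 2]
Event 10: LOCAL 2: VV[2][2]++ -> VV[2]=[0, 0, 4, 0]
Event 1 stamp: [0, 1, 0, 0]
Event 5 stamp: [0, 0, 0, 1]
[0, 1, 0, 0] <= [0, 0, 0, 1]? False. Equal? False. Happens-before: False

Answer: no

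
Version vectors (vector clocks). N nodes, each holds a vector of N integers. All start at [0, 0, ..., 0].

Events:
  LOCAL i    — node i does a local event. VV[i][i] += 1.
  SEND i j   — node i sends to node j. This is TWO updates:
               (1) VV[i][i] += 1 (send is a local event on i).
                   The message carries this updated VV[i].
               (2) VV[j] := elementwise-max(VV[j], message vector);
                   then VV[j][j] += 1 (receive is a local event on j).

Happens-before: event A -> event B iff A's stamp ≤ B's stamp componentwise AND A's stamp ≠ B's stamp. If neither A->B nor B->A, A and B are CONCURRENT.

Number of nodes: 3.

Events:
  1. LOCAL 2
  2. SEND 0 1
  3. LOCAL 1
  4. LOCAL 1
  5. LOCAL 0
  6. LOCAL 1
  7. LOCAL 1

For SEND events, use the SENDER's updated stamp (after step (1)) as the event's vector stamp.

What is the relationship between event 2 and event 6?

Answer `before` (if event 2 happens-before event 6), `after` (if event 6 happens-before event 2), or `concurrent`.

Initial: VV[0]=[0, 0, 0]
Initial: VV[1]=[0, 0, 0]
Initial: VV[2]=[0, 0, 0]
Event 1: LOCAL 2: VV[2][2]++ -> VV[2]=[0, 0, 1]
Event 2: SEND 0->1: VV[0][0]++ -> VV[0]=[1, 0, 0], msg_vec=[1, 0, 0]; VV[1]=max(VV[1],msg_vec) then VV[1][1]++ -> VV[1]=[1, 1, 0]
Event 3: LOCAL 1: VV[1][1]++ -> VV[1]=[1, 2, 0]
Event 4: LOCAL 1: VV[1][1]++ -> VV[1]=[1, 3, 0]
Event 5: LOCAL 0: VV[0][0]++ -> VV[0]=[2, 0, 0]
Event 6: LOCAL 1: VV[1][1]++ -> VV[1]=[1, 4, 0]
Event 7: LOCAL 1: VV[1][1]++ -> VV[1]=[1, 5, 0]
Event 2 stamp: [1, 0, 0]
Event 6 stamp: [1, 4, 0]
[1, 0, 0] <= [1, 4, 0]? True
[1, 4, 0] <= [1, 0, 0]? False
Relation: before

Answer: before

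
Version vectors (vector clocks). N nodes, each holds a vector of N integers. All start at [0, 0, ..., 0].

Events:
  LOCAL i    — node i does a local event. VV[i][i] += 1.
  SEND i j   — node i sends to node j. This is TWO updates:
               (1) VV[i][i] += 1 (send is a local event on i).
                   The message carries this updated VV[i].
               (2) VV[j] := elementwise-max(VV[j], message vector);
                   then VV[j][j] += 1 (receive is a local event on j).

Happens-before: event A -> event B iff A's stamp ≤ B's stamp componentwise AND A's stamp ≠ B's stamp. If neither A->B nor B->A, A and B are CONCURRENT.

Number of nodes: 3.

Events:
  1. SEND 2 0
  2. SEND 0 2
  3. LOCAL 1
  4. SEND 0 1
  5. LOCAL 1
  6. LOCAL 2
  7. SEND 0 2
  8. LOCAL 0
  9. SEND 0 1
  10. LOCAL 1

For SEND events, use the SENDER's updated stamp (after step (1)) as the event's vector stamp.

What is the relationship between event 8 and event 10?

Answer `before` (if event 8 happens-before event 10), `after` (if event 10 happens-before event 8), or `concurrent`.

Initial: VV[0]=[0, 0, 0]
Initial: VV[1]=[0, 0, 0]
Initial: VV[2]=[0, 0, 0]
Event 1: SEND 2->0: VV[2][2]++ -> VV[2]=[0, 0, 1], msg_vec=[0, 0, 1]; VV[0]=max(VV[0],msg_vec) then VV[0][0]++ -> VV[0]=[1, 0, 1]
Event 2: SEND 0->2: VV[0][0]++ -> VV[0]=[2, 0, 1], msg_vec=[2, 0, 1]; VV[2]=max(VV[2],msg_vec) then VV[2][2]++ -> VV[2]=[2, 0, 2]
Event 3: LOCAL 1: VV[1][1]++ -> VV[1]=[0, 1, 0]
Event 4: SEND 0->1: VV[0][0]++ -> VV[0]=[3, 0, 1], msg_vec=[3, 0, 1]; VV[1]=max(VV[1],msg_vec) then VV[1][1]++ -> VV[1]=[3, 2, 1]
Event 5: LOCAL 1: VV[1][1]++ -> VV[1]=[3, 3, 1]
Event 6: LOCAL 2: VV[2][2]++ -> VV[2]=[2, 0, 3]
Event 7: SEND 0->2: VV[0][0]++ -> VV[0]=[4, 0, 1], msg_vec=[4, 0, 1]; VV[2]=max(VV[2],msg_vec) then VV[2][2]++ -> VV[2]=[4, 0, 4]
Event 8: LOCAL 0: VV[0][0]++ -> VV[0]=[5, 0, 1]
Event 9: SEND 0->1: VV[0][0]++ -> VV[0]=[6, 0, 1], msg_vec=[6, 0, 1]; VV[1]=max(VV[1],msg_vec) then VV[1][1]++ -> VV[1]=[6, 4, 1]
Event 10: LOCAL 1: VV[1][1]++ -> VV[1]=[6, 5, 1]
Event 8 stamp: [5, 0, 1]
Event 10 stamp: [6, 5, 1]
[5, 0, 1] <= [6, 5, 1]? True
[6, 5, 1] <= [5, 0, 1]? False
Relation: before

Answer: before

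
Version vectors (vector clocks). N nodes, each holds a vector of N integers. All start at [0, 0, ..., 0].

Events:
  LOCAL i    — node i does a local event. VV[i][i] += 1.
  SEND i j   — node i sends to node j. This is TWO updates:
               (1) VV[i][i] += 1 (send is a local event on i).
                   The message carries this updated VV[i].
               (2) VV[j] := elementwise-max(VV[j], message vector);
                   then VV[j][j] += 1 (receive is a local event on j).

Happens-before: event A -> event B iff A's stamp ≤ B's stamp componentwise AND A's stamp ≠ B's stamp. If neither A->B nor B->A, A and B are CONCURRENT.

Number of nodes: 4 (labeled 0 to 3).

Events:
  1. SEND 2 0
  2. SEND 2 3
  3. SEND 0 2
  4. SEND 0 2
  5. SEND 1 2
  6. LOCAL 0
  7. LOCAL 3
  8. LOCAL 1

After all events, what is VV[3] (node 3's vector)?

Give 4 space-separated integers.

Initial: VV[0]=[0, 0, 0, 0]
Initial: VV[1]=[0, 0, 0, 0]
Initial: VV[2]=[0, 0, 0, 0]
Initial: VV[3]=[0, 0, 0, 0]
Event 1: SEND 2->0: VV[2][2]++ -> VV[2]=[0, 0, 1, 0], msg_vec=[0, 0, 1, 0]; VV[0]=max(VV[0],msg_vec) then VV[0][0]++ -> VV[0]=[1, 0, 1, 0]
Event 2: SEND 2->3: VV[2][2]++ -> VV[2]=[0, 0, 2, 0], msg_vec=[0, 0, 2, 0]; VV[3]=max(VV[3],msg_vec) then VV[3][3]++ -> VV[3]=[0, 0, 2, 1]
Event 3: SEND 0->2: VV[0][0]++ -> VV[0]=[2, 0, 1, 0], msg_vec=[2, 0, 1, 0]; VV[2]=max(VV[2],msg_vec) then VV[2][2]++ -> VV[2]=[2, 0, 3, 0]
Event 4: SEND 0->2: VV[0][0]++ -> VV[0]=[3, 0, 1, 0], msg_vec=[3, 0, 1, 0]; VV[2]=max(VV[2],msg_vec) then VV[2][2]++ -> VV[2]=[3, 0, 4, 0]
Event 5: SEND 1->2: VV[1][1]++ -> VV[1]=[0, 1, 0, 0], msg_vec=[0, 1, 0, 0]; VV[2]=max(VV[2],msg_vec) then VV[2][2]++ -> VV[2]=[3, 1, 5, 0]
Event 6: LOCAL 0: VV[0][0]++ -> VV[0]=[4, 0, 1, 0]
Event 7: LOCAL 3: VV[3][3]++ -> VV[3]=[0, 0, 2, 2]
Event 8: LOCAL 1: VV[1][1]++ -> VV[1]=[0, 2, 0, 0]
Final vectors: VV[0]=[4, 0, 1, 0]; VV[1]=[0, 2, 0, 0]; VV[2]=[3, 1, 5, 0]; VV[3]=[0, 0, 2, 2]

Answer: 0 0 2 2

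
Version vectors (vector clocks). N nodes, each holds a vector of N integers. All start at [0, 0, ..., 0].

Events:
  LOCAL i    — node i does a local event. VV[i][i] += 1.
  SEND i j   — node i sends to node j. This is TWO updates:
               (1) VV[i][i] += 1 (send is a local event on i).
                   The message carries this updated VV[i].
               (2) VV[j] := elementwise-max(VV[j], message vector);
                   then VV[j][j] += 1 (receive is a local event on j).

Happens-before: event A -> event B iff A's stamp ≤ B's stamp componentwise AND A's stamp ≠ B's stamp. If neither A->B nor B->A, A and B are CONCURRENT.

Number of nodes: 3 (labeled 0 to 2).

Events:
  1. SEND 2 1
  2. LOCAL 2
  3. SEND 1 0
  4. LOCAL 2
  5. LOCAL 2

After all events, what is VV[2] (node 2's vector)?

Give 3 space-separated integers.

Answer: 0 0 4

Derivation:
Initial: VV[0]=[0, 0, 0]
Initial: VV[1]=[0, 0, 0]
Initial: VV[2]=[0, 0, 0]
Event 1: SEND 2->1: VV[2][2]++ -> VV[2]=[0, 0, 1], msg_vec=[0, 0, 1]; VV[1]=max(VV[1],msg_vec) then VV[1][1]++ -> VV[1]=[0, 1, 1]
Event 2: LOCAL 2: VV[2][2]++ -> VV[2]=[0, 0, 2]
Event 3: SEND 1->0: VV[1][1]++ -> VV[1]=[0, 2, 1], msg_vec=[0, 2, 1]; VV[0]=max(VV[0],msg_vec) then VV[0][0]++ -> VV[0]=[1, 2, 1]
Event 4: LOCAL 2: VV[2][2]++ -> VV[2]=[0, 0, 3]
Event 5: LOCAL 2: VV[2][2]++ -> VV[2]=[0, 0, 4]
Final vectors: VV[0]=[1, 2, 1]; VV[1]=[0, 2, 1]; VV[2]=[0, 0, 4]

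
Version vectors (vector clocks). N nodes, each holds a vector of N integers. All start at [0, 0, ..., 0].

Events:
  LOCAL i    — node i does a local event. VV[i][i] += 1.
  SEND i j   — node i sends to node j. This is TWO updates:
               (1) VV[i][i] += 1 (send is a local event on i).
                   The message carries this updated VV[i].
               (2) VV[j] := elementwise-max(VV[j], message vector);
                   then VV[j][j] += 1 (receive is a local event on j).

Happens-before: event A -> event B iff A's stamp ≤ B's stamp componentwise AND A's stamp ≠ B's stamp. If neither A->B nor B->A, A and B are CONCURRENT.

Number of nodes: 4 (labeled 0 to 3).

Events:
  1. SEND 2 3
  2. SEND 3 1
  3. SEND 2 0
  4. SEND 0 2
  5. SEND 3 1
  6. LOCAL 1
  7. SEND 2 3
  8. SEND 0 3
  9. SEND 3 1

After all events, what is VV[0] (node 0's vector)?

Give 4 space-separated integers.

Initial: VV[0]=[0, 0, 0, 0]
Initial: VV[1]=[0, 0, 0, 0]
Initial: VV[2]=[0, 0, 0, 0]
Initial: VV[3]=[0, 0, 0, 0]
Event 1: SEND 2->3: VV[2][2]++ -> VV[2]=[0, 0, 1, 0], msg_vec=[0, 0, 1, 0]; VV[3]=max(VV[3],msg_vec) then VV[3][3]++ -> VV[3]=[0, 0, 1, 1]
Event 2: SEND 3->1: VV[3][3]++ -> VV[3]=[0, 0, 1, 2], msg_vec=[0, 0, 1, 2]; VV[1]=max(VV[1],msg_vec) then VV[1][1]++ -> VV[1]=[0, 1, 1, 2]
Event 3: SEND 2->0: VV[2][2]++ -> VV[2]=[0, 0, 2, 0], msg_vec=[0, 0, 2, 0]; VV[0]=max(VV[0],msg_vec) then VV[0][0]++ -> VV[0]=[1, 0, 2, 0]
Event 4: SEND 0->2: VV[0][0]++ -> VV[0]=[2, 0, 2, 0], msg_vec=[2, 0, 2, 0]; VV[2]=max(VV[2],msg_vec) then VV[2][2]++ -> VV[2]=[2, 0, 3, 0]
Event 5: SEND 3->1: VV[3][3]++ -> VV[3]=[0, 0, 1, 3], msg_vec=[0, 0, 1, 3]; VV[1]=max(VV[1],msg_vec) then VV[1][1]++ -> VV[1]=[0, 2, 1, 3]
Event 6: LOCAL 1: VV[1][1]++ -> VV[1]=[0, 3, 1, 3]
Event 7: SEND 2->3: VV[2][2]++ -> VV[2]=[2, 0, 4, 0], msg_vec=[2, 0, 4, 0]; VV[3]=max(VV[3],msg_vec) then VV[3][3]++ -> VV[3]=[2, 0, 4, 4]
Event 8: SEND 0->3: VV[0][0]++ -> VV[0]=[3, 0, 2, 0], msg_vec=[3, 0, 2, 0]; VV[3]=max(VV[3],msg_vec) then VV[3][3]++ -> VV[3]=[3, 0, 4, 5]
Event 9: SEND 3->1: VV[3][3]++ -> VV[3]=[3, 0, 4, 6], msg_vec=[3, 0, 4, 6]; VV[1]=max(VV[1],msg_vec) then VV[1][1]++ -> VV[1]=[3, 4, 4, 6]
Final vectors: VV[0]=[3, 0, 2, 0]; VV[1]=[3, 4, 4, 6]; VV[2]=[2, 0, 4, 0]; VV[3]=[3, 0, 4, 6]

Answer: 3 0 2 0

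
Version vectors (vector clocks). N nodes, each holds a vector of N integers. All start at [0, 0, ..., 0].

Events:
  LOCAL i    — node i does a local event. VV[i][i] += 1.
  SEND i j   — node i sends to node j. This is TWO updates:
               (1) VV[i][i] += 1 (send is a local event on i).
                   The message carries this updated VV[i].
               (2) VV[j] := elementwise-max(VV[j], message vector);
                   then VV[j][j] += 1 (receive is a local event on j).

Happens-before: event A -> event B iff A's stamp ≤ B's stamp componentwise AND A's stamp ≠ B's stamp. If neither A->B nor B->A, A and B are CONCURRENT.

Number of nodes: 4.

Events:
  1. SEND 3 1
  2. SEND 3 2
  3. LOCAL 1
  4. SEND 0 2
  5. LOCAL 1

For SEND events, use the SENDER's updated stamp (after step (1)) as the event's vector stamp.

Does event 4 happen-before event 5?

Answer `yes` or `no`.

Initial: VV[0]=[0, 0, 0, 0]
Initial: VV[1]=[0, 0, 0, 0]
Initial: VV[2]=[0, 0, 0, 0]
Initial: VV[3]=[0, 0, 0, 0]
Event 1: SEND 3->1: VV[3][3]++ -> VV[3]=[0, 0, 0, 1], msg_vec=[0, 0, 0, 1]; VV[1]=max(VV[1],msg_vec) then VV[1][1]++ -> VV[1]=[0, 1, 0, 1]
Event 2: SEND 3->2: VV[3][3]++ -> VV[3]=[0, 0, 0, 2], msg_vec=[0, 0, 0, 2]; VV[2]=max(VV[2],msg_vec) then VV[2][2]++ -> VV[2]=[0, 0, 1, 2]
Event 3: LOCAL 1: VV[1][1]++ -> VV[1]=[0, 2, 0, 1]
Event 4: SEND 0->2: VV[0][0]++ -> VV[0]=[1, 0, 0, 0], msg_vec=[1, 0, 0, 0]; VV[2]=max(VV[2],msg_vec) then VV[2][2]++ -> VV[2]=[1, 0, 2, 2]
Event 5: LOCAL 1: VV[1][1]++ -> VV[1]=[0, 3, 0, 1]
Event 4 stamp: [1, 0, 0, 0]
Event 5 stamp: [0, 3, 0, 1]
[1, 0, 0, 0] <= [0, 3, 0, 1]? False. Equal? False. Happens-before: False

Answer: no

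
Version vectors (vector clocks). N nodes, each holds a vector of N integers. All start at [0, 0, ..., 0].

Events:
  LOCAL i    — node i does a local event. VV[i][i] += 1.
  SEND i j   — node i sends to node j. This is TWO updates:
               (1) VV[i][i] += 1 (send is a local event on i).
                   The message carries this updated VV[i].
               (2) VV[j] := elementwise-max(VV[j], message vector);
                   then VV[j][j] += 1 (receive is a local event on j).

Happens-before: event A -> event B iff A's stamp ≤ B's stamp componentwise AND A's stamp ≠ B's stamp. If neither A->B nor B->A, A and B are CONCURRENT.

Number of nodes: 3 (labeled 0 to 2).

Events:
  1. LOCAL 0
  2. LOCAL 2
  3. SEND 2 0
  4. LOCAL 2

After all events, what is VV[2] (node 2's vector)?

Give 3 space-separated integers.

Initial: VV[0]=[0, 0, 0]
Initial: VV[1]=[0, 0, 0]
Initial: VV[2]=[0, 0, 0]
Event 1: LOCAL 0: VV[0][0]++ -> VV[0]=[1, 0, 0]
Event 2: LOCAL 2: VV[2][2]++ -> VV[2]=[0, 0, 1]
Event 3: SEND 2->0: VV[2][2]++ -> VV[2]=[0, 0, 2], msg_vec=[0, 0, 2]; VV[0]=max(VV[0],msg_vec) then VV[0][0]++ -> VV[0]=[2, 0, 2]
Event 4: LOCAL 2: VV[2][2]++ -> VV[2]=[0, 0, 3]
Final vectors: VV[0]=[2, 0, 2]; VV[1]=[0, 0, 0]; VV[2]=[0, 0, 3]

Answer: 0 0 3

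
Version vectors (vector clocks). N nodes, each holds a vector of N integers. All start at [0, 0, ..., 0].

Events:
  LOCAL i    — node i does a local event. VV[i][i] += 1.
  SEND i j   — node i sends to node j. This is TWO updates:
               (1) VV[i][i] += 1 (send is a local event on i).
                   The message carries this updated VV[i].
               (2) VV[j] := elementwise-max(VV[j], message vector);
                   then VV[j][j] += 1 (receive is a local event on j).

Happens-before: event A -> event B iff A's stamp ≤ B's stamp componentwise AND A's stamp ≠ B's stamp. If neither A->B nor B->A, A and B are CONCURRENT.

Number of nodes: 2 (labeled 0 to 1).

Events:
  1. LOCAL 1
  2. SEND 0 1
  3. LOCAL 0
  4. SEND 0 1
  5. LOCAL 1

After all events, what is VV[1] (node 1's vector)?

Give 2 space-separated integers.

Initial: VV[0]=[0, 0]
Initial: VV[1]=[0, 0]
Event 1: LOCAL 1: VV[1][1]++ -> VV[1]=[0, 1]
Event 2: SEND 0->1: VV[0][0]++ -> VV[0]=[1, 0], msg_vec=[1, 0]; VV[1]=max(VV[1],msg_vec) then VV[1][1]++ -> VV[1]=[1, 2]
Event 3: LOCAL 0: VV[0][0]++ -> VV[0]=[2, 0]
Event 4: SEND 0->1: VV[0][0]++ -> VV[0]=[3, 0], msg_vec=[3, 0]; VV[1]=max(VV[1],msg_vec) then VV[1][1]++ -> VV[1]=[3, 3]
Event 5: LOCAL 1: VV[1][1]++ -> VV[1]=[3, 4]
Final vectors: VV[0]=[3, 0]; VV[1]=[3, 4]

Answer: 3 4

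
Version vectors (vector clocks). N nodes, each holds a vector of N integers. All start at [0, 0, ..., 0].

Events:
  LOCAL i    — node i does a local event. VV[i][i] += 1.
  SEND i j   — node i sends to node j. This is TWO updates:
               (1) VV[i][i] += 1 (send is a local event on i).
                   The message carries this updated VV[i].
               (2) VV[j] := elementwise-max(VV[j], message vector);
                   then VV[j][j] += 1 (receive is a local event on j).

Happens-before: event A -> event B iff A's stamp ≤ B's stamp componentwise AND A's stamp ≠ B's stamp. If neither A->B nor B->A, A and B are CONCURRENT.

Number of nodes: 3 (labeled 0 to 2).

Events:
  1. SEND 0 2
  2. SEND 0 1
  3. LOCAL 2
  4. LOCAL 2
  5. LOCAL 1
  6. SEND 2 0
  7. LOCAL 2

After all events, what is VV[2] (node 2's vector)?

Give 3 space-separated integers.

Answer: 1 0 5

Derivation:
Initial: VV[0]=[0, 0, 0]
Initial: VV[1]=[0, 0, 0]
Initial: VV[2]=[0, 0, 0]
Event 1: SEND 0->2: VV[0][0]++ -> VV[0]=[1, 0, 0], msg_vec=[1, 0, 0]; VV[2]=max(VV[2],msg_vec) then VV[2][2]++ -> VV[2]=[1, 0, 1]
Event 2: SEND 0->1: VV[0][0]++ -> VV[0]=[2, 0, 0], msg_vec=[2, 0, 0]; VV[1]=max(VV[1],msg_vec) then VV[1][1]++ -> VV[1]=[2, 1, 0]
Event 3: LOCAL 2: VV[2][2]++ -> VV[2]=[1, 0, 2]
Event 4: LOCAL 2: VV[2][2]++ -> VV[2]=[1, 0, 3]
Event 5: LOCAL 1: VV[1][1]++ -> VV[1]=[2, 2, 0]
Event 6: SEND 2->0: VV[2][2]++ -> VV[2]=[1, 0, 4], msg_vec=[1, 0, 4]; VV[0]=max(VV[0],msg_vec) then VV[0][0]++ -> VV[0]=[3, 0, 4]
Event 7: LOCAL 2: VV[2][2]++ -> VV[2]=[1, 0, 5]
Final vectors: VV[0]=[3, 0, 4]; VV[1]=[2, 2, 0]; VV[2]=[1, 0, 5]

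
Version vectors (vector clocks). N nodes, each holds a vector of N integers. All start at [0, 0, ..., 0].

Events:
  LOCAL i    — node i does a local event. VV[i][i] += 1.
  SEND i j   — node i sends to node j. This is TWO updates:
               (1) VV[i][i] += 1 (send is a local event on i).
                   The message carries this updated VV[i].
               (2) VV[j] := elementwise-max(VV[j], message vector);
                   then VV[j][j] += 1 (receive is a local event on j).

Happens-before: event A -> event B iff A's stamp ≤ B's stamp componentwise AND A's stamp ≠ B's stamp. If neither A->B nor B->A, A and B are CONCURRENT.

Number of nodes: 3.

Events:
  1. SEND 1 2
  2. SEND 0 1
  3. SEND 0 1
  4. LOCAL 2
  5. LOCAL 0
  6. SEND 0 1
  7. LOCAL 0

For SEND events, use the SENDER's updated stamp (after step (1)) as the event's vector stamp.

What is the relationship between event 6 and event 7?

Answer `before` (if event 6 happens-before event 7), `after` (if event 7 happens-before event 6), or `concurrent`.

Answer: before

Derivation:
Initial: VV[0]=[0, 0, 0]
Initial: VV[1]=[0, 0, 0]
Initial: VV[2]=[0, 0, 0]
Event 1: SEND 1->2: VV[1][1]++ -> VV[1]=[0, 1, 0], msg_vec=[0, 1, 0]; VV[2]=max(VV[2],msg_vec) then VV[2][2]++ -> VV[2]=[0, 1, 1]
Event 2: SEND 0->1: VV[0][0]++ -> VV[0]=[1, 0, 0], msg_vec=[1, 0, 0]; VV[1]=max(VV[1],msg_vec) then VV[1][1]++ -> VV[1]=[1, 2, 0]
Event 3: SEND 0->1: VV[0][0]++ -> VV[0]=[2, 0, 0], msg_vec=[2, 0, 0]; VV[1]=max(VV[1],msg_vec) then VV[1][1]++ -> VV[1]=[2, 3, 0]
Event 4: LOCAL 2: VV[2][2]++ -> VV[2]=[0, 1, 2]
Event 5: LOCAL 0: VV[0][0]++ -> VV[0]=[3, 0, 0]
Event 6: SEND 0->1: VV[0][0]++ -> VV[0]=[4, 0, 0], msg_vec=[4, 0, 0]; VV[1]=max(VV[1],msg_vec) then VV[1][1]++ -> VV[1]=[4, 4, 0]
Event 7: LOCAL 0: VV[0][0]++ -> VV[0]=[5, 0, 0]
Event 6 stamp: [4, 0, 0]
Event 7 stamp: [5, 0, 0]
[4, 0, 0] <= [5, 0, 0]? True
[5, 0, 0] <= [4, 0, 0]? False
Relation: before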